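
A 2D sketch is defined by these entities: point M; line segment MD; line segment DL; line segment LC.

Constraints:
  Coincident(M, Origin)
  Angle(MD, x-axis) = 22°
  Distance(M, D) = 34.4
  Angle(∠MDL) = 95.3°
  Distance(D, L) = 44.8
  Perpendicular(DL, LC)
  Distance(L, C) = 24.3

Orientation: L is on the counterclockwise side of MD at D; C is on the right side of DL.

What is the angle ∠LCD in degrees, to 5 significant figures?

61.524°

M is at the origin; MD runs at 22.0° with length 34.4, so D = 34.4·(cos 22.0°, sin 22.0°) = (31.895, 12.886). ∠MDL = 95.3°, so DL runs at 22.0° + (180° − 95.3°) = 106.70° from the x-axis; with |DL| = 44.8, L = D + 44.8·(cos 106.70°, sin 106.70°) = (19.021, 55.797). The perpendicularity gives LC at right angles to DL; with |LC| = 24.3 on the right of DL, C = L + 24.3·(0.95782, 0.28736) = (42.296, 62.780). Then cos ∠LCD = CL·CD / (|CL||CD|), giving 61.524°.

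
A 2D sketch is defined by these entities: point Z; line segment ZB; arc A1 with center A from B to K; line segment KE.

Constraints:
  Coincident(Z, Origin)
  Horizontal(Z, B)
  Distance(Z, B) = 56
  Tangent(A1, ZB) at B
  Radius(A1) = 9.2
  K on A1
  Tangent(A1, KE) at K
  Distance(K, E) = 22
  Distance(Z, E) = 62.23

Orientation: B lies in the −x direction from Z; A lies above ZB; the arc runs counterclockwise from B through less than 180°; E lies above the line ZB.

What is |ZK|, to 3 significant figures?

48.5

Checks: |AK| = 9.200 ✓; ∠(AK, KE) = 90.00° ✓; |KE| = 22.00 ✓; |ZE| = 62.23 ✓.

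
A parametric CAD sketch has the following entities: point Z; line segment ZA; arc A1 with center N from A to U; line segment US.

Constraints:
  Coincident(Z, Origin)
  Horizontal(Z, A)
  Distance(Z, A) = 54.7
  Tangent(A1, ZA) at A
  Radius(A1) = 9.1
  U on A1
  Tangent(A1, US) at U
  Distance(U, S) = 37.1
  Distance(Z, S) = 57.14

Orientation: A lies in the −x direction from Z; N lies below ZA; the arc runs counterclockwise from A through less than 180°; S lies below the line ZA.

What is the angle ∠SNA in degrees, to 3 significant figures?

153°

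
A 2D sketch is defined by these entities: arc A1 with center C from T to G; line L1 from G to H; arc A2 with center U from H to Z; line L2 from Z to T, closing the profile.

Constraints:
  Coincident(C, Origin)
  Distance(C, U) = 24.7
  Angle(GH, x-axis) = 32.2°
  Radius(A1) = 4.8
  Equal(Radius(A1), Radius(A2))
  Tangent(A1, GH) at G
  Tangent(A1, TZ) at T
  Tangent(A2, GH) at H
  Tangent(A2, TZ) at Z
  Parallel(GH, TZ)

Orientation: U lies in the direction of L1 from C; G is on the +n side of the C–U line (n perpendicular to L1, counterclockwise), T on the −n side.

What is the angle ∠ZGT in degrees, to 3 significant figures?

68.8°

The slot axis is L1's direction at 32.2°, so u = (cos 32.2°, sin 32.2°) = (0.846, 0.533) and n = (−sin 32.2°, cos 32.2°) = (-0.533, 0.846). C is at the origin and U lies 24.7 along u from C, so U = 24.7·u = (20.9, 13.2). Tangency of A1 to both parallel lines with radius 4.8 puts G and T at C ± 4.8·n: G = (-2.56, 4.06), T = (2.56, -4.06). Equal radii place H and Z the same way about U: H = U + 4.8·n = (18.3, 17.2), Z = U − 4.8·n = (23.5, 9.10). Then cos ∠ZGT = GZ·GT / (|GZ||GT|), giving 68.8°.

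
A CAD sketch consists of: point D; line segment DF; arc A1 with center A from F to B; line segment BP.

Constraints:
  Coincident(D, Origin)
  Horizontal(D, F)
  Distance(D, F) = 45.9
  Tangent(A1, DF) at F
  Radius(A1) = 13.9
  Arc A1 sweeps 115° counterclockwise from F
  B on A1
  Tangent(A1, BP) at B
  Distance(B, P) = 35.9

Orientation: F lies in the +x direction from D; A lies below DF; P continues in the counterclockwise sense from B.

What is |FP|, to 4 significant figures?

52.37

On A1, F sits at bearing 90° from A; a 115° counterclockwise sweep puts B at bearing 205°, so B = A + 13.9·(cos 205°, sin 205°) = (33.30, -19.77). Since A1 is tangent to BP there, AB ⟂ BP, so BP runs along (−sin 205°, cos 205°); with |BP| = 35.9, P = (48.47, -52.31). Then |FP| = |P − F| = 52.37.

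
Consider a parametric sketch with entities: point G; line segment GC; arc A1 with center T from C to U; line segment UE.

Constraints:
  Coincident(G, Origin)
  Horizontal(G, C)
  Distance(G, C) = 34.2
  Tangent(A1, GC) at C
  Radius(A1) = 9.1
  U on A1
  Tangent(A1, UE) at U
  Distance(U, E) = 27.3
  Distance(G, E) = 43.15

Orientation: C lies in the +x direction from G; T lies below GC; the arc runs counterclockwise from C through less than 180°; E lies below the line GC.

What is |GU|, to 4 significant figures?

26.57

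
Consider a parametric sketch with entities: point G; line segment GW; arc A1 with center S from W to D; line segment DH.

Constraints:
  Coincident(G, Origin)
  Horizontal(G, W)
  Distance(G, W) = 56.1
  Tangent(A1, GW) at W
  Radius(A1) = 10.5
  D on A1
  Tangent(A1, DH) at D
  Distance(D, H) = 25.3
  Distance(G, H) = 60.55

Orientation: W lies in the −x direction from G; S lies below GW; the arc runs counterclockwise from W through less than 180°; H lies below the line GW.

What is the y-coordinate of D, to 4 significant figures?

-17.17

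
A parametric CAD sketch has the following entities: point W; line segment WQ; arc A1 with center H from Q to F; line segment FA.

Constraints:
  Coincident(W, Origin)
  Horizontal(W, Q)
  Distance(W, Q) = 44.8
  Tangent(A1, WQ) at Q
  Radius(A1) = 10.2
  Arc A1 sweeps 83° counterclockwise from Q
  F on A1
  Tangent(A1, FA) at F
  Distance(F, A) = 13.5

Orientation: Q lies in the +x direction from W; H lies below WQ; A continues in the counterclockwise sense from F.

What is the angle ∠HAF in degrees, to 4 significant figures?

37.07°

W is at the origin; WQ is horizontal with |WQ| = 44.8 and Q on the +x side, so Q = (44.80, 0.000). Since A1 is tangent to WQ there, HQ ⟂ WQ, so H = Q + (0, -10.2) = (44.80, -10.20). On A1, Q sits at bearing 90° from H; an 83° counterclockwise sweep puts F at bearing 173°, so F = H + 10.2·(cos 173°, sin 173°) = (34.68, -8.957). The tangent condition forces HF to be normal to FA, so FA runs along (−sin 173°, cos 173°); with |FA| = 13.5, A = (33.03, -22.36). Then cos ∠HAF = AH·AF / (|AH||AF|), giving 37.07°.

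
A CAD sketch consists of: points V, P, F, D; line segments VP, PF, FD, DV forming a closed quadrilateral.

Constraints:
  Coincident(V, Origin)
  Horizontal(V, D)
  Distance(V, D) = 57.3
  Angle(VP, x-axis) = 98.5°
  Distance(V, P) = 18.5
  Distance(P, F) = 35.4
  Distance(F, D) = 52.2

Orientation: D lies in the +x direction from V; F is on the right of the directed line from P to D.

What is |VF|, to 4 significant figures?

17.30

Checks: |PF| = 35.40 ✓; |FD| = 52.20 ✓.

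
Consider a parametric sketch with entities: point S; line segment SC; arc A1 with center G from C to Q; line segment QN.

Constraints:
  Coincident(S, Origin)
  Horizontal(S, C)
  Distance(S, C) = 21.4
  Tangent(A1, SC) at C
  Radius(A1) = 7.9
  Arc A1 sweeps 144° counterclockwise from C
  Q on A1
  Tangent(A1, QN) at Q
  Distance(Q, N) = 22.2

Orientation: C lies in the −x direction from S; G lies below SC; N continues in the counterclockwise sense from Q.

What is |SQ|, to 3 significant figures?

29.7

S is at the origin; S and C share the same y with |SC| = 21.4 and C on the −x side, so C = (-21.4, 0.00). Tangency of A1 to SC means the radius GC is perpendicular to SC, so G = C + (0, -7.9) = (-21.4, -7.90). On A1, C sits at bearing 90° from G; a 144° counterclockwise sweep puts Q at bearing 234°, so Q = G + 7.9·(cos 234°, sin 234°) = (-26.0, -14.3). Then |SQ| = |Q − S| = 29.7.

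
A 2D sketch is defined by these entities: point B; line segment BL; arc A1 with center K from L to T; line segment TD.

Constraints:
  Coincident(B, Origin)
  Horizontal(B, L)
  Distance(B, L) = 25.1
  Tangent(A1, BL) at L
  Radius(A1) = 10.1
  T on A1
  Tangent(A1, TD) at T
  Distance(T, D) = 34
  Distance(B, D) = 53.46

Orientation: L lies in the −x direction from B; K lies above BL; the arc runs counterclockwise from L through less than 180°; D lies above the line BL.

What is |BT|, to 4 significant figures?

20.91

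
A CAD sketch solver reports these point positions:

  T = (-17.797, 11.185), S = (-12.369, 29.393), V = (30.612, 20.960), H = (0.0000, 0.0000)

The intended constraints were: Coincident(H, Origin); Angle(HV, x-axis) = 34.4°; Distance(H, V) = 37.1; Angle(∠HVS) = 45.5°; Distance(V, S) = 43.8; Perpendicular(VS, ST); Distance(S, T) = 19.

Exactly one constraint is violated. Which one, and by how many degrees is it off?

Perpendicular(VS, ST) — off by 5.50°.

H = (0.00, 0.00) ✓; HV at 34.40° ✓; |HV| = 37.10 ✓; ∠HVS = 45.50° ✓; |VS| = 43.80 ✓; ∠(VS, ST) = 84.50° ✗; |ST| = 19.00 ✓.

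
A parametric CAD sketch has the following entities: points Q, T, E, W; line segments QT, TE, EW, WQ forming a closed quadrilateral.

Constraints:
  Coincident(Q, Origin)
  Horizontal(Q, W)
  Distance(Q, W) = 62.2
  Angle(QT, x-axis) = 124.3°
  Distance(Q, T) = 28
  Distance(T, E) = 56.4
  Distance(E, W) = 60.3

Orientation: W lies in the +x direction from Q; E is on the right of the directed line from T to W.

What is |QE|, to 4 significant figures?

29.02

Checks: |TE| = 56.40 ✓; |EW| = 60.30 ✓.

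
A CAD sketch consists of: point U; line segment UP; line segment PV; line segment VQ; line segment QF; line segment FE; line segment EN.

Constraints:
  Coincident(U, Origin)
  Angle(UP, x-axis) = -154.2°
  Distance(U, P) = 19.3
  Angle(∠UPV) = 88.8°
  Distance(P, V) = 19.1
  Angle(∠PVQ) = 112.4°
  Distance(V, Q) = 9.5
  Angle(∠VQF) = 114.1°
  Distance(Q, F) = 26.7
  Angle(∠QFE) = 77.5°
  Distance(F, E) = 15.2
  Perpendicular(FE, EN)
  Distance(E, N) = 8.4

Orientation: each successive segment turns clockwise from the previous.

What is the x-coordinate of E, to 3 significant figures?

-1.51

U is at the origin; UP runs at -154.2° with length 19.3, so P = (-17.4, -8.40). ∠UPV = 88.8° gives PV at 115° from the x-axis; with |PV| = 19.1, V = (-25.3, 8.97). ∠PVQ = 112.4° gives VQ at 47.0° from the x-axis; with |VQ| = 9.5, Q = (-18.8, 15.9). ∠VQF = 114.1° gives QF at -18.9° from the x-axis; with |QF| = 26.7, F = (6.41, 7.27). ∠QFE = 77.5° gives FE at -121° from the x-axis; with |FE| = 15.2, E = (-1.51, -5.71). So E.x = -1.51.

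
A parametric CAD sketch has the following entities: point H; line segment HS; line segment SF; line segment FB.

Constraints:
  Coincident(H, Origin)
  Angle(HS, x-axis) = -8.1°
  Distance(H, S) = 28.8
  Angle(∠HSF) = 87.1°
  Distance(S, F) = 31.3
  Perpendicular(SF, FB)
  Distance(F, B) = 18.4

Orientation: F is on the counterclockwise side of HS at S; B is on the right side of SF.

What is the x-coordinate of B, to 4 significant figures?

49.67

H is at the origin; HS runs at -8.1° with length 28.8, so S = 28.8·(cos -8.1°, sin -8.1°) = (28.51, -4.058). ∠HSF = 87.1°, so SF runs at -8.1° + (180° − 87.1°) = 84.80° from the x-axis; with |SF| = 31.3, F = S + 31.3·(cos 84.80°, sin 84.80°) = (31.35, 27.11). SF is perpendicular to FB; with |FB| = 18.4 on the right of SF, B = F + 18.4·(0.9959, -0.09063) = (49.67, 25.45). So B.x = 49.67.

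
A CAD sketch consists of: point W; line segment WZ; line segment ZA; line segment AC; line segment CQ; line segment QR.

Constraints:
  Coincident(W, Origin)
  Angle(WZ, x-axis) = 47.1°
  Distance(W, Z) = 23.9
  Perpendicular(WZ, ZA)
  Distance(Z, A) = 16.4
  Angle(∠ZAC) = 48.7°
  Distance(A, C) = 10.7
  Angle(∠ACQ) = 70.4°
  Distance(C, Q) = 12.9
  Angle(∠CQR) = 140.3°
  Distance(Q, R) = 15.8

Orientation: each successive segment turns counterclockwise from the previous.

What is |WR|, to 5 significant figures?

43.079

∠ACQ = 70.4° gives CQ at 18.000° from the x-axis; with |CQ| = 12.9, Q = (16.225, 21.962). ∠CQR = 140.3° gives QR at 57.700° from the x-axis; with |QR| = 15.8, R = (24.668, 35.317). Then |WR| = |R − W| = 43.079.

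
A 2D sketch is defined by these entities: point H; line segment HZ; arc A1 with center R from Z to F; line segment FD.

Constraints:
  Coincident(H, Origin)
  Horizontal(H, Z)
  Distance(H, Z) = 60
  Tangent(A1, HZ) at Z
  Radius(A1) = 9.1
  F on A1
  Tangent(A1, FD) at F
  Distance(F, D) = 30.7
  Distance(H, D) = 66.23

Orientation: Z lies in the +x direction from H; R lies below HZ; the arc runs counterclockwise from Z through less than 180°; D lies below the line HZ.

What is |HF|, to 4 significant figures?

51.81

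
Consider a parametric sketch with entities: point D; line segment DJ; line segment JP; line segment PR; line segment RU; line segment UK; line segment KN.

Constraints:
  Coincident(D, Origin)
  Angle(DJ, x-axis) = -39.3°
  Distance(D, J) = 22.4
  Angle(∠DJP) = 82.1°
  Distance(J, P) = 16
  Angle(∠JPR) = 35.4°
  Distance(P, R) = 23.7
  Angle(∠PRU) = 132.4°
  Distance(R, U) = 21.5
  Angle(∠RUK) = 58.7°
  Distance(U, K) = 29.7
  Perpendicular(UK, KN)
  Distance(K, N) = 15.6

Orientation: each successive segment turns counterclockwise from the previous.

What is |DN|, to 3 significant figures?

24.2

D is at the origin; DJ runs at -39.3° with length 22.4, so J = (17.3, -14.2). ∠DJP = 82.1° gives JP at 58.6° from the x-axis; with |JP| = 16.0, P = (25.7, -0.531). ∠JPR = 35.4° gives PR at -157° from the x-axis; with |PR| = 23.7, R = (3.89, -9.87). ∠PRU = 132.4° gives RU at -109° from the x-axis; with |RU| = 21.5, U = (-3.18, -30.2). ∠RUK = 58.7° gives UK at 12.1° from the x-axis; with |UK| = 29.7, K = (25.9, -23.9). UK ⟂ KN, so KN runs at 102°; with |KN| = 15.6, N = (22.6, -8.69). Then |DN| = |N − D| = 24.2.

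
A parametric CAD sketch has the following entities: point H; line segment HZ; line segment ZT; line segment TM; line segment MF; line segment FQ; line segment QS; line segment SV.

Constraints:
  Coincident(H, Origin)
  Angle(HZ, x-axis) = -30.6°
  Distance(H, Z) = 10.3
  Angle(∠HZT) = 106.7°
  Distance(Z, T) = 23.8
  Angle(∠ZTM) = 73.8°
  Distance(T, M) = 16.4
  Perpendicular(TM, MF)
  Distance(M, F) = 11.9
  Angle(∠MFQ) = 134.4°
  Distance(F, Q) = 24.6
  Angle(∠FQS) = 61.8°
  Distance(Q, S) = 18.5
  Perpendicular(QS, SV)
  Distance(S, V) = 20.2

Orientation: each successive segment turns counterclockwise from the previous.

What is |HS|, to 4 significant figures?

26.01

H is at the origin; HZ runs at -30.6° with length 10.3, so Z = (8.866, -5.243). ∠HZT = 106.7° gives ZT at 42.70° from the x-axis; with |ZT| = 23.8, T = (26.36, 10.90). ∠ZTM = 73.8° gives TM at 148.9° from the x-axis; with |TM| = 16.4, M = (12.31, 19.37). TM is perpendicular to MF, so MF runs at -121.1°; with |MF| = 11.9, F = (6.167, 9.179). ∠MFQ = 134.4° gives FQ at -75.50° from the x-axis; with |FQ| = 24.6, Q = (12.33, -14.64). ∠FQS = 61.8° gives QS at 42.70° from the x-axis; with |QS| = 18.5, S = (25.92, -2.092). Then |HS| = |S − H| = 26.01.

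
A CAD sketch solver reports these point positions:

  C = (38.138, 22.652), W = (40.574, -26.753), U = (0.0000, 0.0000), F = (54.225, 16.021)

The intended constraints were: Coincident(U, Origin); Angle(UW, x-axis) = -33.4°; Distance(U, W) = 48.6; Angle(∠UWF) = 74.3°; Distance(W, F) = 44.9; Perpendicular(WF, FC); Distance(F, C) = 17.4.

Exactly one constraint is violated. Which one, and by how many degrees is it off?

Perpendicular(WF, FC) — off by 4.70°.

U = (0.00, 0.00) ✓; UW at -33.40° ✓; |UW| = 48.60 ✓; ∠UWF = 74.30° ✓; |WF| = 44.90 ✓; ∠(WF, FC) = 85.30° ✗; |FC| = 17.40 ✓.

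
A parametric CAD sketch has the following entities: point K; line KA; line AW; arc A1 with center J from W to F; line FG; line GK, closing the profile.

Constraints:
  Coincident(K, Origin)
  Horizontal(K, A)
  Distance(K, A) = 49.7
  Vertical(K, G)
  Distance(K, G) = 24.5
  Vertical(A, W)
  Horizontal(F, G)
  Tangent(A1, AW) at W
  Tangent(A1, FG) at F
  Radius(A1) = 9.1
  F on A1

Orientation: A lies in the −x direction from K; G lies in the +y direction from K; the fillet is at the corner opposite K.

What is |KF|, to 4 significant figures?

47.42

K is at the origin; KA is horizontal with |KA| = 49.7 and A on the −x side, so A = (-49.70, 0.000). K and G share the same x with |KG| = 24.5 and G on the +y side, so G = (0.000, 24.50). The virtual corner opposite K is at (-49.70, 24.50). The tangent condition forces JW to be normal to AW and A1 meets FG tangentially, so JF is at right angles to FG, with radius 9.1, so the center J sits 9.1 in from both sides at J = (-40.60, 15.40). That places the tangent points at W = (-49.70, 15.40) on AW and F = (-40.60, 24.50) on FG. Then |KF| = |F − K| = 47.42.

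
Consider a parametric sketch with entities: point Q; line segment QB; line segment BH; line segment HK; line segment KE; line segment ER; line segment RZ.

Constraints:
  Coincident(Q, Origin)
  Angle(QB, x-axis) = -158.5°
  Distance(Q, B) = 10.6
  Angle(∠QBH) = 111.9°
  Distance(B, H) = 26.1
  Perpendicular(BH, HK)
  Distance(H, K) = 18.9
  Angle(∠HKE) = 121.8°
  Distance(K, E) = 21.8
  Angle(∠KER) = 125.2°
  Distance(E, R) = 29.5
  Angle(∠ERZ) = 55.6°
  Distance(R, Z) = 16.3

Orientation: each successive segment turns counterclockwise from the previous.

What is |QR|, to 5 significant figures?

18.048

Q is at the origin; QB runs at -158.5° with length 10.6, so B = (-9.8624, -3.8849). ∠QBH = 111.9° gives BH at -90.400° from the x-axis; with |BH| = 26.1, H = (-10.045, -29.984). BH is perpendicular to HK, so HK runs at -0.40000°; with |HK| = 18.9, K = (8.8549, -30.116). ∠HKE = 121.8° gives KE at 57.800° from the x-axis; with |KE| = 21.8, E = (20.472, -11.669). ∠KER = 125.2° gives ER at 112.60° from the x-axis; with |ER| = 29.5, R = (9.1349, 15.565). Then |QR| = |R − Q| = 18.048.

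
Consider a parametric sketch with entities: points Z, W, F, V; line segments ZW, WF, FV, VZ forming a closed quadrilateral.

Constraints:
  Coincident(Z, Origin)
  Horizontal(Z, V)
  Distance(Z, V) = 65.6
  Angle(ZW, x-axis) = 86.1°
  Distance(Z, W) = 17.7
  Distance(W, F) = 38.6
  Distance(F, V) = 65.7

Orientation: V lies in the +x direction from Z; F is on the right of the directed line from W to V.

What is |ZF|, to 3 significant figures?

21.1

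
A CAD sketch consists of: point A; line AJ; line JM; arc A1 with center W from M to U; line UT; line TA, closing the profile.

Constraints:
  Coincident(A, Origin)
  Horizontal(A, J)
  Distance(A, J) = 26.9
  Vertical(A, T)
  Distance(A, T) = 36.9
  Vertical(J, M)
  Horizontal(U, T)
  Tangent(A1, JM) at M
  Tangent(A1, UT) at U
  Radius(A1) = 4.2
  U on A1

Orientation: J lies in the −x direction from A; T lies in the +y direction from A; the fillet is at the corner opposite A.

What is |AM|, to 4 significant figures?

42.34

A is at the origin; A and J share the same y with |AJ| = 26.9 and J on the −x side, so J = (-26.90, 0.000). A and T share the same x with |AT| = 36.9 and T on the +y side, so T = (0.000, 36.90). The virtual corner opposite A is at (-26.90, 36.90). The tangent condition forces WM to be normal to JM and since A1 is tangent to UT there, WU ⟂ UT, with radius 4.2, so the center W sits 4.2 in from both sides at W = (-22.70, 32.70). That places the tangent points at M = (-26.90, 32.70) on JM and U = (-22.70, 36.90) on UT. Then |AM| = |M − A| = 42.34.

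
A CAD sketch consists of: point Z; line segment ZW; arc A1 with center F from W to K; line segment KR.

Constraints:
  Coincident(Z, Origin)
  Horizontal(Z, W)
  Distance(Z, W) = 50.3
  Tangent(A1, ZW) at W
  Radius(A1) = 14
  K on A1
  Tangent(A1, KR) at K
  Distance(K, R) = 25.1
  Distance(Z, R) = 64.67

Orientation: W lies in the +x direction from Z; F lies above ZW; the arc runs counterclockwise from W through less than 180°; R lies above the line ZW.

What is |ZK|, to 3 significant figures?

65.7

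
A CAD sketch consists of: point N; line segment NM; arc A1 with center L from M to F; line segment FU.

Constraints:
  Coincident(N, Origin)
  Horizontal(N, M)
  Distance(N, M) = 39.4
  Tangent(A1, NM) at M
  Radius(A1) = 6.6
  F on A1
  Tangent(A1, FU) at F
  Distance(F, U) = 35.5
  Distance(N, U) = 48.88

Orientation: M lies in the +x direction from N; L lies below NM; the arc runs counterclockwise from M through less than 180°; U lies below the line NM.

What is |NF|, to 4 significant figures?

33.35

N is at the origin; N and M share the same y with |NM| = 39.4 and M on the +x side, so M = (39.40, 0.000). Tangency of A1 to NM means the radius LM is perpendicular to NM, so L = M + (0, -6.6) = (39.40, -6.600). Since LF ⟂ FU (tangency), |LU| = √(6.6² + 35.5²) = 36.11 regardless of where F sits on A1. So U lies on both circle(N, 48.88) and circle(L, 36.11); the below-NM intersection is U = (27.23, -40.59). F is the foot of the tangent from U: F = (32.88, -5.548).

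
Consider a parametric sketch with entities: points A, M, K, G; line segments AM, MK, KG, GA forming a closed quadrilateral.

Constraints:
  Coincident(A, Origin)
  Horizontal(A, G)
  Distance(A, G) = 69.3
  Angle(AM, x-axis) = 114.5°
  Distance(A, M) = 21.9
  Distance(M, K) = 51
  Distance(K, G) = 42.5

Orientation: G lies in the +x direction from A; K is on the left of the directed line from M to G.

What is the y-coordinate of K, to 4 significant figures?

31.36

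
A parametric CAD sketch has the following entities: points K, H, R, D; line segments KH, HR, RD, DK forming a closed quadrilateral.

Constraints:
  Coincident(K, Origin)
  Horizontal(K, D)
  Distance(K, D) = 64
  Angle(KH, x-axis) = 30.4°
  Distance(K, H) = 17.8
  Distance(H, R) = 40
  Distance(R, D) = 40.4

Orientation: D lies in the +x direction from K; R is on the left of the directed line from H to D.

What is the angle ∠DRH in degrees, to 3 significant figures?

76.0°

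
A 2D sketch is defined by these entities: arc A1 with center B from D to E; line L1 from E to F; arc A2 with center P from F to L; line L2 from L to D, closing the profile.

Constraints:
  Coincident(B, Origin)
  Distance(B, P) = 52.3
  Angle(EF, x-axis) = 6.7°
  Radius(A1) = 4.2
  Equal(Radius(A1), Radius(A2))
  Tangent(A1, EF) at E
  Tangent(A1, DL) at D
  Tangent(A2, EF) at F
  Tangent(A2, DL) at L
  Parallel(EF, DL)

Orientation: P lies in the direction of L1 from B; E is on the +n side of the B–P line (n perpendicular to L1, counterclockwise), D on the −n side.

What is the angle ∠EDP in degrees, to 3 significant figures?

85.4°

B is at the origin and P lies 52.3 along u from B, so P = 52.3·u = (51.9, 6.10). Tangency of A1 to both parallel lines with radius 4.2 puts E and D at B ± 4.2·n: E = (-0.490, 4.17), D = (0.490, -4.17). Then cos ∠EDP = DE·DP / (|DE||DP|), giving 85.4°.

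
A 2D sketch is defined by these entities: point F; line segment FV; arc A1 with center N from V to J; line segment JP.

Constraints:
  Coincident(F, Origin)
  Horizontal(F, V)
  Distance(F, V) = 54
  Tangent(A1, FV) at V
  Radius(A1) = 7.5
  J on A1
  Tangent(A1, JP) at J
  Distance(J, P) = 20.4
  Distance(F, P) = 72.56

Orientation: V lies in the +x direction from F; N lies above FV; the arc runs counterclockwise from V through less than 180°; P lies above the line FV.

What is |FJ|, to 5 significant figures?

61.129

Checks: |NJ| = 7.500 ✓; ∠(NJ, JP) = 90.00° ✓; |JP| = 20.40 ✓; |FP| = 72.56 ✓.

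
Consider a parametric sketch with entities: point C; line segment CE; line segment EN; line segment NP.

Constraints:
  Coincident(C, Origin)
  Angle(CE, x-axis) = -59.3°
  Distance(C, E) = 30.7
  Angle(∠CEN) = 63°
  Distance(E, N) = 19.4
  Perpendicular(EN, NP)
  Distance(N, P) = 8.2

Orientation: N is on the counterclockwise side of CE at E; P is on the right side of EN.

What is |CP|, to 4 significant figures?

35.97

∠CEN = 63.0°, so EN runs at -59.3° + (180° − 63.0°) = 57.70° from the x-axis; with |EN| = 19.4, N = E + 19.4·(cos 57.70°, sin 57.70°) = (26.04, -9.999). EN is perpendicular to NP; with |NP| = 8.2 on the right of EN, P = N + 8.2·(0.8453, -0.5344) = (32.97, -14.38). Then |CP| = |P − C| = 35.97.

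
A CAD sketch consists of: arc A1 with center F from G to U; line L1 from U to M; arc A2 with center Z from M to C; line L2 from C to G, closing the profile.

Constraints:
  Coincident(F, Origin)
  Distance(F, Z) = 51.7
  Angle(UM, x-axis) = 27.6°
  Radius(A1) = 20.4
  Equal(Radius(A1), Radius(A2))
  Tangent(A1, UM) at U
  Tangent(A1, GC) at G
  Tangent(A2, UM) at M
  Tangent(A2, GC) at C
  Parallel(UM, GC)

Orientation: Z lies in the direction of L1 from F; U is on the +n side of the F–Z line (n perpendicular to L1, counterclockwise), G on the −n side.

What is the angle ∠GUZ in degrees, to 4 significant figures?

68.47°

The slot axis is L1's direction at 27.6°, so u = (cos 27.6°, sin 27.6°) = (0.8862, 0.4633) and n = (−sin 27.6°, cos 27.6°) = (-0.4633, 0.8862). F is at the origin and Z lies 51.7 along u from F, so Z = 51.7·u = (45.82, 23.95). Tangency of A1 to both parallel lines with radius 20.4 puts U and G at F ± 20.4·n: U = (-9.451, 18.08), G = (9.451, -18.08). Then cos ∠GUZ = UG·UZ / (|UG||UZ|), giving 68.47°.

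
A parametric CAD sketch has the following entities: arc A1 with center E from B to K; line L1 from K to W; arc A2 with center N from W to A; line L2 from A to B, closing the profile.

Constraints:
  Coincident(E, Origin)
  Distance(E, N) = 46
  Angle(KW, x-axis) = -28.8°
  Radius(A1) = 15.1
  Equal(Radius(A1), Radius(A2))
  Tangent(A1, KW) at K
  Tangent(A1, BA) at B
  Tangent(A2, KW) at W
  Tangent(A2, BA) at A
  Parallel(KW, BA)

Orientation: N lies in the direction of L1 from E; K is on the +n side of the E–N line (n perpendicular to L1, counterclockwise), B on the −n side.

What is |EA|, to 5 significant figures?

48.415

The slot axis is L1's direction at -28.8°, so u = (cos -28.8°, sin -28.8°) = (0.87631, -0.48175) and n = (−sin -28.8°, cos -28.8°) = (0.48175, 0.87631). E is at the origin and N lies 46.0 along u from E, so N = 46.0·u = (40.310, -22.161). Tangency of A1 to both parallel lines with radius 15.1 puts K and B at E ± 15.1·n: K = (7.2745, 13.232), B = (-7.2745, -13.232). Equal radii place W and A the same way about N: W = N + 15.1·n = (47.585, -8.9284), A = N − 15.1·n = (33.036, -35.393). Then |EA| = |A − E| = 48.415.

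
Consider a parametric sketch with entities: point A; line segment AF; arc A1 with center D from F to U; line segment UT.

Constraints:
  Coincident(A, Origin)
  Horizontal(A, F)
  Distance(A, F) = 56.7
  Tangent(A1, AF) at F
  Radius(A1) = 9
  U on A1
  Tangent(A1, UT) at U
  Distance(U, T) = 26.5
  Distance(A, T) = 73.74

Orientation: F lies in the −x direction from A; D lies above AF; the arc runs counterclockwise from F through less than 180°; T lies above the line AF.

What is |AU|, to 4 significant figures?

51.29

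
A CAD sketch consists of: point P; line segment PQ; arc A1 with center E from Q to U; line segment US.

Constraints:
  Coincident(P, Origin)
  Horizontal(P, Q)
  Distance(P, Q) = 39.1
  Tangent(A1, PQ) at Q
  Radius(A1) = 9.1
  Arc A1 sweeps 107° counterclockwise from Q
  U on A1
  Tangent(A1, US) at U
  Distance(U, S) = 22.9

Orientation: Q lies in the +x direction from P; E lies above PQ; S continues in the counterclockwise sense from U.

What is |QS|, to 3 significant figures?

33.7

P is at the origin; P and Q share the same y with |PQ| = 39.1 and Q on the +x side, so Q = (39.1, 0.00). A1 meets PQ tangentially, so EQ is at right angles to PQ, so E = Q + (0, 9.1) = (39.1, 9.10). On A1, Q sits at bearing -90° from E; a 107° counterclockwise sweep puts U at bearing 17°, so U = E + 9.1·(cos 17°, sin 17°) = (47.8, 11.8). A1 meets US tangentially, so EU is at right angles to US, so US runs along (−sin 17°, cos 17°); with |US| = 22.9, S = (41.1, 33.7). Then |QS| = |S − Q| = 33.7.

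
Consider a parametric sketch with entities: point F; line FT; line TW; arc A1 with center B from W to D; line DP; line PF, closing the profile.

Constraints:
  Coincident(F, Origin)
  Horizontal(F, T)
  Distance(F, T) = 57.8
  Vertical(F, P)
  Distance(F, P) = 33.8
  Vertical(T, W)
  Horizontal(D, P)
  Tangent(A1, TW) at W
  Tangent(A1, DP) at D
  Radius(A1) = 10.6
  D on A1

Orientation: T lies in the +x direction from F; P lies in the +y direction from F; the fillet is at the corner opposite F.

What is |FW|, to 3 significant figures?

62.3

F is at the origin; FT is horizontal with |FT| = 57.8 and T on the +x side, so T = (57.8, 0.00). F and P share the same x with |FP| = 33.8 and P on the +y side, so P = (0.00, 33.8). The virtual corner opposite F is at (57.8, 33.8). A1 meets TW tangentially, so BW is at right angles to TW and since A1 is tangent to DP there, BD ⟂ DP, with radius 10.6, so the center B sits 10.6 in from both sides at B = (47.2, 23.2). That places the tangent points at W = (57.8, 23.2) on TW and D = (47.2, 33.8) on DP. Then |FW| = |W − F| = 62.3.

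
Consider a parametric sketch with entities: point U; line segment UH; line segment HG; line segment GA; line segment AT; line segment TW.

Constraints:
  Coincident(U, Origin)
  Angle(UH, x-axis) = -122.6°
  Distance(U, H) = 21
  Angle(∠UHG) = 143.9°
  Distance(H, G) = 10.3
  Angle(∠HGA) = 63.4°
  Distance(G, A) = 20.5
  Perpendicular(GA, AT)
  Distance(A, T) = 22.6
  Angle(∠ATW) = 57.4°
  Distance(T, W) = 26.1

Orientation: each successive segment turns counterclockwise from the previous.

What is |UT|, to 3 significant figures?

4.67

U is at the origin; UH runs at -122.6° with length 21.0, so H = (-11.3, -17.7). ∠UHG = 143.9° gives HG at -86.5° from the x-axis; with |HG| = 10.3, G = (-10.7, -28.0). ∠HGA = 63.4° gives GA at 30.1° from the x-axis; with |GA| = 20.5, A = (7.05, -17.7). The perpendicularity gives AT at right angles to GA, so AT runs at 120°; with |AT| = 22.6, T = (-4.28, 1.86). Then |UT| = |T − U| = 4.67.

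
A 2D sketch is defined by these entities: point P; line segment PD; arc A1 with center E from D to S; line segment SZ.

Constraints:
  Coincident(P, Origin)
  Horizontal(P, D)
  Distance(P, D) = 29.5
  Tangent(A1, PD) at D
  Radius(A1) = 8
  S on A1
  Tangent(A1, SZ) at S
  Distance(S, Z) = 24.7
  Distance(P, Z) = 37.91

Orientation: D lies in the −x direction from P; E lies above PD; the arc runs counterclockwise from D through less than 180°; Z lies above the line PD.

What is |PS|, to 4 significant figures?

22.79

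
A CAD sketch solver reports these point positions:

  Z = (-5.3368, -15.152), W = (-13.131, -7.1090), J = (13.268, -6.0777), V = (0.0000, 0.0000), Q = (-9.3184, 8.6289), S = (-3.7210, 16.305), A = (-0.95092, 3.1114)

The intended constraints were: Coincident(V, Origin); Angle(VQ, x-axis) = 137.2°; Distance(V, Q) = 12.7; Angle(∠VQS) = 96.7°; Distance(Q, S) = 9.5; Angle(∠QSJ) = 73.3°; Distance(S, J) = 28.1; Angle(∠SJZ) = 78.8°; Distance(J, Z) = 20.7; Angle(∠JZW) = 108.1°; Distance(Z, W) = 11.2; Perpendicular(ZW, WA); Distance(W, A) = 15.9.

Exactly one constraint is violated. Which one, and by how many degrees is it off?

Perpendicular(ZW, WA) — off by 4.10°.

V = (0.00, 0.00) ✓; VQ at 137.2° ✓; |VQ| = 12.70 ✓; ∠VQS = 96.70° ✓; |QS| = 9.500 ✓; ∠QSJ = 73.30° ✓; |SJ| = 28.10 ✓; ∠SJZ = 78.80° ✓; |JZ| = 20.70 ✓; ∠JZW = 108.1° ✓; |ZW| = 11.20 ✓; ∠(ZW, WA) = 94.10° ✗; |WA| = 15.90 ✓.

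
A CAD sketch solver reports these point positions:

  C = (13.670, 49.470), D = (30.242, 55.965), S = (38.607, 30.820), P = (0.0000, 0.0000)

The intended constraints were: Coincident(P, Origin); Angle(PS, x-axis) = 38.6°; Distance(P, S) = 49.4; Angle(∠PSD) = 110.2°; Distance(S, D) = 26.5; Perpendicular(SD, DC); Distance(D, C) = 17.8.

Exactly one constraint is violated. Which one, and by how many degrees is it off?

Perpendicular(SD, DC) — off by 3.00°.

P = (0.00, 0.00) ✓; PS at 38.60° ✓; |PS| = 49.40 ✓; ∠PSD = 110.2° ✓; |SD| = 26.50 ✓; ∠(SD, DC) = 93.00° ✗; |DC| = 17.80 ✓.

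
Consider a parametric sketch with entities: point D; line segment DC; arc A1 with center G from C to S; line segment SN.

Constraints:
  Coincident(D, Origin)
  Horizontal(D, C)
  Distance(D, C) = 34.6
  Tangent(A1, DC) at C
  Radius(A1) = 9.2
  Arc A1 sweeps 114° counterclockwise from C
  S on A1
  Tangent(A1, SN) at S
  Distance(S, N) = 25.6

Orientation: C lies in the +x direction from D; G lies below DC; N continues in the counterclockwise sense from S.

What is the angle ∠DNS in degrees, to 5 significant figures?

21.219°

D is at the origin; D and C share the same y with |DC| = 34.6 and C on the +x side, so C = (34.600, 0.0000). Since A1 is tangent to DC there, GC ⟂ DC, so G = C + (0, -9.2) = (34.600, -9.2000). On A1, C sits at bearing 90° from G; a 114° counterclockwise sweep puts S at bearing 204°, so S = G + 9.2·(cos 204°, sin 204°) = (26.195, -12.942). A1 meets SN tangentially, so GS is at right angles to SN, so SN runs along (−sin 204°, cos 204°); with |SN| = 25.6, N = (36.608, -36.329). Then cos ∠DNS = ND·NS / (|ND||NS|), giving 21.219°.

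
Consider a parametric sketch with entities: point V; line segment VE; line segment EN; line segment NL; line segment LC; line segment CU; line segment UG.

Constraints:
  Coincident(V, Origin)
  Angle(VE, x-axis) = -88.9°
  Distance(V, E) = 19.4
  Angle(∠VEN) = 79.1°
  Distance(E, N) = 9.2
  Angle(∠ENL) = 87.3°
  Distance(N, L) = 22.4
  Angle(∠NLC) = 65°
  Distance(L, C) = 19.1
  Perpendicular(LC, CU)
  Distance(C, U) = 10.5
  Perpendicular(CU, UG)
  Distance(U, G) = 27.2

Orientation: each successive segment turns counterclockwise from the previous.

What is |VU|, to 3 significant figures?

16.7

V is at the origin; VE runs at -88.9° with length 19.4, so E = (0.372, -19.4). ∠VEN = 79.1° gives EN at 12.0° from the x-axis; with |EN| = 9.2, N = (9.37, -17.5). ∠ENL = 87.3° gives NL at 105° from the x-axis; with |NL| = 22.4, L = (3.69, 4.18). ∠NLC = 65.0° gives LC at -140° from the x-axis; with |LC| = 19.1, C = (-11.0, -8.02). LC ⟂ CU, so CU runs at -50.3°; with |CU| = 10.5, U = (-4.30, -16.1). Then |VU| = |U − V| = 16.7.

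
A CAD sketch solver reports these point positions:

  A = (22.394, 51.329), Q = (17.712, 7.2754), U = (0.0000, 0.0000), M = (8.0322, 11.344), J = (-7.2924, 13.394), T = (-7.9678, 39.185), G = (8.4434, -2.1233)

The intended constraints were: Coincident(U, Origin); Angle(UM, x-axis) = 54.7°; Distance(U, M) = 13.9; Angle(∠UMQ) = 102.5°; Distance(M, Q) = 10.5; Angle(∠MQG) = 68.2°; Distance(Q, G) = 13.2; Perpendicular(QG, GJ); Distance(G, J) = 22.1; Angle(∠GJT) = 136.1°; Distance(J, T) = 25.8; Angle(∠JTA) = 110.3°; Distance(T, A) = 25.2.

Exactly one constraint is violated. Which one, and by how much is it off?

Distance(T, A) = 25.2 — off by 7.50.

U = (0.00, 0.00) ✓; UM at 54.70° ✓; |UM| = 13.90 ✓; ∠UMQ = 102.5° ✓; |MQ| = 10.50 ✓; ∠MQG = 68.20° ✓; |QG| = 13.20 ✓; ∠(QG, GJ) = 90.00° ✓; |GJ| = 22.10 ✓; ∠GJT = 136.1° ✓; |JT| = 25.80 ✓; ∠JTA = 110.3° ✓; |TA| = 32.70 ✗.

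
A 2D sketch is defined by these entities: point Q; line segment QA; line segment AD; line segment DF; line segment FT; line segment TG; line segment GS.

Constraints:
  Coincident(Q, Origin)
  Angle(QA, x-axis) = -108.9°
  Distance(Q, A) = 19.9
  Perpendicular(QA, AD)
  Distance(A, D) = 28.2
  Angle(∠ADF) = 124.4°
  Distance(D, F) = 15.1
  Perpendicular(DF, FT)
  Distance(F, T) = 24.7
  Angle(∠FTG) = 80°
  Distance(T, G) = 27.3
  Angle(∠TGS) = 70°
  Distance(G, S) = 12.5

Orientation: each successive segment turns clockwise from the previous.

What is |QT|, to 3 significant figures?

17.6

Q is at the origin; QA runs at -108.9° with length 19.9, so A = (-6.45, -18.8). QA is perpendicular to AD, so AD runs at 161°; with |AD| = 28.2, D = (-33.1, -9.69). ∠ADF = 124.4° gives DF at 106° from the x-axis; with |DF| = 15.1, F = (-37.2, 4.86). DF ⟂ FT, so FT runs at 15.5°; with |FT| = 24.7, T = (-13.4, 11.5). Then |QT| = |T − Q| = 17.6.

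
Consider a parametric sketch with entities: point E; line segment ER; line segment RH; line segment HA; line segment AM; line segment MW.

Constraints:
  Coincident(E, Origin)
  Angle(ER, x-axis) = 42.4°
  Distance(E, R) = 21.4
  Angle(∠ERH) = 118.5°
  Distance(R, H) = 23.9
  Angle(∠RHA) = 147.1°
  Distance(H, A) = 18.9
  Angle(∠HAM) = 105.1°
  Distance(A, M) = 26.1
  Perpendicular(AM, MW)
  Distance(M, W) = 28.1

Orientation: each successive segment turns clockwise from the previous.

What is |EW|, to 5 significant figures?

17.090

∠HAM = 105.1° gives AM at -126.90° from the x-axis; with |AM| = 26.1, M = (34.352, -29.156). AM is perpendicular to MW, so MW runs at 143.10°; with |MW| = 28.1, W = (11.881, -12.284). Then |EW| = |W − E| = 17.090.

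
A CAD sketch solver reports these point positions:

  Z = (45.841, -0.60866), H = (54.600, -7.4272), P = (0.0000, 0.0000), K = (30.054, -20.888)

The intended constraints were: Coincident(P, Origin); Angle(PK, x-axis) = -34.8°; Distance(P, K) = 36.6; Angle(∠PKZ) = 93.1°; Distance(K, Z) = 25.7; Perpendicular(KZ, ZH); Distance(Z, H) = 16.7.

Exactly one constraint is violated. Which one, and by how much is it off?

Distance(Z, H) = 16.7 — off by 5.60.

P = (0.00, 0.00) ✓; PK at -34.80° ✓; |PK| = 36.60 ✓; ∠PKZ = 93.10° ✓; |KZ| = 25.70 ✓; ∠(KZ, ZH) = 90.00° ✓; |ZH| = 11.10 ✗.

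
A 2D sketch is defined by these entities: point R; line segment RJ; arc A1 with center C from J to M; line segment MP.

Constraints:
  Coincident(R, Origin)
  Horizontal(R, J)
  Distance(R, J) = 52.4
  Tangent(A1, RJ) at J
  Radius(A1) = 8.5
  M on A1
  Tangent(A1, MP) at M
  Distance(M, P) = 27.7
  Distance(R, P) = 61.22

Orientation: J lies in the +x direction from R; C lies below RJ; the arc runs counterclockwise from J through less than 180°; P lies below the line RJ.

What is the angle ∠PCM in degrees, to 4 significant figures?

72.94°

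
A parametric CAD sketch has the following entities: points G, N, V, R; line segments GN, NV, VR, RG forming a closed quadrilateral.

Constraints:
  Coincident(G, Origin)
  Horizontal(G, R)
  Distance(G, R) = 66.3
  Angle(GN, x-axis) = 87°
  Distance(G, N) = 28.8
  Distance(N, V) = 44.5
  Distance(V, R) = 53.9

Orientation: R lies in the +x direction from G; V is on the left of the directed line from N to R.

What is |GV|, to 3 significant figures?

63.5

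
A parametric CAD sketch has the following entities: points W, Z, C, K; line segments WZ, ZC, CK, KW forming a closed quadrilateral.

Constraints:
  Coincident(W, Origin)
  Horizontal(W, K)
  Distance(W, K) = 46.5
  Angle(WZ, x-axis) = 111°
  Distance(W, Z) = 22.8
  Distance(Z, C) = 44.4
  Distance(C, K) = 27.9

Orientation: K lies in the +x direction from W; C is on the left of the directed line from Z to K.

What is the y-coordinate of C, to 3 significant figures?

25.8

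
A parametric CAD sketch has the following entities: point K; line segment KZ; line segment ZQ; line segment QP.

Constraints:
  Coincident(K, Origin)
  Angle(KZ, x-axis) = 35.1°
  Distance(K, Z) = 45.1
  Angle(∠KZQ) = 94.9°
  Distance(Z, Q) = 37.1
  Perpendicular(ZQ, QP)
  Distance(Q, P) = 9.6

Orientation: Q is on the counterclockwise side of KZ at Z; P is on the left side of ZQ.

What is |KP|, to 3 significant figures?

54.1

∠KZQ = 94.9°, so ZQ runs at 35.1° + (180° − 94.9°) = 120° from the x-axis; with |ZQ| = 37.1, Q = Z + 37.1·(cos 120°, sin 120°) = (18.2, 58.0). ZQ ⟂ QP; with |QP| = 9.6 on the left of ZQ, P = Q + 9.6·(-0.864, -0.503) = (9.94, 53.2). Then |KP| = |P − K| = 54.1.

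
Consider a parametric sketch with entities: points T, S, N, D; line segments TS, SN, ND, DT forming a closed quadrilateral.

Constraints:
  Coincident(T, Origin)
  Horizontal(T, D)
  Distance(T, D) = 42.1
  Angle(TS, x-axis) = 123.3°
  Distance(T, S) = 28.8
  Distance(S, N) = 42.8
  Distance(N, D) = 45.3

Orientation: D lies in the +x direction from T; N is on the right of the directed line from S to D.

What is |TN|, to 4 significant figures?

15.84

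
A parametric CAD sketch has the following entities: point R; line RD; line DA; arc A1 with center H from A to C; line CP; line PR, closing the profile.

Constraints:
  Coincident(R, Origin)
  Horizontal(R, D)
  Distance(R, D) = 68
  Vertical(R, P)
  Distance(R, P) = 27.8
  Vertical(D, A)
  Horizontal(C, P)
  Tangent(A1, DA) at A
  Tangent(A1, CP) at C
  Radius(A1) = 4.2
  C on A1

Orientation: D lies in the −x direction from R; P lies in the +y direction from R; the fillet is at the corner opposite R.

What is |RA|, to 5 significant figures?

71.979

R is at the origin; R and D share the same y with |RD| = 68.0 and D on the −x side, so D = (-68.000, 0.0000). R and P share the same x with |RP| = 27.8 and P on the +y side, so P = (0.0000, 27.800). The virtual corner opposite R is at (-68.000, 27.800). A1 meets DA tangentially, so HA is at right angles to DA and A1 meets CP tangentially, so HC is at right angles to CP, with radius 4.2, so the center H sits 4.2 in from both sides at H = (-63.800, 23.600). That places the tangent points at A = (-68.000, 23.600) on DA and C = (-63.800, 27.800) on CP. Then |RA| = |A − R| = 71.979.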